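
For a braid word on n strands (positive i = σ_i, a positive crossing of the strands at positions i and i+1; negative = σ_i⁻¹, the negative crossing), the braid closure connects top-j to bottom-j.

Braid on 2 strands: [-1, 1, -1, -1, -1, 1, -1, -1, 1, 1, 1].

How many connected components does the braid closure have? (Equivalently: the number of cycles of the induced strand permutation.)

Track the strand permutation on 2 strands, starting from identity.
  step 1: s1^-1 swaps positions 1,2 -> [2 1]
  step 2: s1 swaps positions 1,2 -> [1 2]
  step 3: s1^-1 swaps positions 1,2 -> [2 1]
  step 4: s1^-1 swaps positions 1,2 -> [1 2]
  step 5: s1^-1 swaps positions 1,2 -> [2 1]
  step 6: s1 swaps positions 1,2 -> [1 2]
  step 7: s1^-1 swaps positions 1,2 -> [2 1]
  step 8: s1^-1 swaps positions 1,2 -> [1 2]
  step 9: s1 swaps positions 1,2 -> [2 1]
  step 10: s1 swaps positions 1,2 -> [1 2]
  step 11: s1 swaps positions 1,2 -> [2 1]
Final permutation (position -> original strand): [2 1]
Closure components = cycle count of this permutation = 1.

Answer: 1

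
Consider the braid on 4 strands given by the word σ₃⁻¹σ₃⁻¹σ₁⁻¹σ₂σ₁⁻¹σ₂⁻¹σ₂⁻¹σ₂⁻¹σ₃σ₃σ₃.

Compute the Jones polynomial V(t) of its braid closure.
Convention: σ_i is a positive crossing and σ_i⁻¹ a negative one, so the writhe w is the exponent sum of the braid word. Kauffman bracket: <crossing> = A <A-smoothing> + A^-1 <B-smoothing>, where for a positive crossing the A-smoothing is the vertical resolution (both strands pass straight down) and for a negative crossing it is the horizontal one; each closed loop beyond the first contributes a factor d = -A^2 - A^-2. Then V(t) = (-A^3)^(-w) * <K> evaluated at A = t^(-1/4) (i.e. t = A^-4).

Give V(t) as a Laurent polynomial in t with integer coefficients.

t^-1 - t^-2 + 2*t^-3 - t^-4 + t^-5 - t^-6

Derivation:
The presented braid s3^-1 s3^-1 s1^-1 s2 s1^-1 s2^-1 s2^-1 s2^-1 s3 s3 s3 on 4 strands reduces by inverse Markov moves (closure unchanged at each step):
  Deconjugate: the word is γ·β·γ⁻¹ with γ = s3^-1 s3^-1 (prefix) and γ⁻¹ = s3 s3 (suffix); strip both.
  Destabilize: the word has the form β·s3 where s3 occurs only as the final letter (β ∈ B_3); drop it and the last strand → 3 strands.
Reduced to β = s1^-1 s2 s1^-1 s2^-1 s2^-1 s2^-1 on 3 strands, 6 crossings.
Compute on β:
Braid: s1^-1 s2 s1^-1 s2^-1 s2^-1 s2^-1 on 3 strands, 6 crossings.
Writhe w = (#positive) - (#negative) = 1 - 5 = -4.
State-sum expansion of <K>. There are 2^6 = 64 states.
Smooth each crossing (0=||, 1=⌣⌢); contribution A^(Σ sign_k(1-2s_k)) * d^(L-1).
Tabulate the states by total A-exponent and number of loops L (A-exp: L × count):
  A^6: L=4 ×1
  A^4: L=3 ×6
  A^2: L=2 ×12, L=4 ×3
  A^0: L=1 ×9, L=3 ×10, L=5 ×1
  A^-2: L=2 ×12, L=4 ×3
  A^-4: L=1 ×2, L=3 ×4
  A^-6: L=2 ×1
Each group contributes A^e * Σ count * d^(L-1):
Powers of d = -A^2 - A^-2: d^2 = A^4 + 2 + A^-4; d^3 = -A^6 - 3*A^2 - 3*A^-2 - A^-6; d^4 = A^8 + 4*A^4 + 6 + 4*A^-4 + A^-8.
  A^6 * (d^3) = -A^12 - 3*A^8 - 3*A^4 - 1
  A^4 * (6*d^2) = 6*A^8 + 12*A^4 + 6
  A^2 * (12*d + 3*d^3) = -3*A^8 - 21*A^4 - 21 - 3*A^-4
  A^0 * (9 + 10*d^2 + d^4) = A^8 + 14*A^4 + 35 + 14*A^-4 + A^-8
  A^-2 * (12*d + 3*d^3) = -3*A^4 - 21 - 21*A^-4 - 3*A^-8
  A^-4 * (2 + 4*d^2) = 4 + 10*A^-4 + 4*A^-8
  A^-6 * (d) = -A^-4 - A^-8
Summing the groups: <K> = -A^12 + A^8 - A^4 + 2 - A^-4 + A^-8
Normalise by the writhe: (-A^3)^(-w) = (-A^3)^(4) = A^12, so f(A) = A^12 * <K> = -A^24 + A^20 - A^16 + 2*A^12 - A^8 + A^4.
Substitute A = t^(-1/4), i.e. A^e → t^(-e/4): V(t) = t^-1 - t^-2 + 2*t^-3 - t^-4 + t^-5 - t^-6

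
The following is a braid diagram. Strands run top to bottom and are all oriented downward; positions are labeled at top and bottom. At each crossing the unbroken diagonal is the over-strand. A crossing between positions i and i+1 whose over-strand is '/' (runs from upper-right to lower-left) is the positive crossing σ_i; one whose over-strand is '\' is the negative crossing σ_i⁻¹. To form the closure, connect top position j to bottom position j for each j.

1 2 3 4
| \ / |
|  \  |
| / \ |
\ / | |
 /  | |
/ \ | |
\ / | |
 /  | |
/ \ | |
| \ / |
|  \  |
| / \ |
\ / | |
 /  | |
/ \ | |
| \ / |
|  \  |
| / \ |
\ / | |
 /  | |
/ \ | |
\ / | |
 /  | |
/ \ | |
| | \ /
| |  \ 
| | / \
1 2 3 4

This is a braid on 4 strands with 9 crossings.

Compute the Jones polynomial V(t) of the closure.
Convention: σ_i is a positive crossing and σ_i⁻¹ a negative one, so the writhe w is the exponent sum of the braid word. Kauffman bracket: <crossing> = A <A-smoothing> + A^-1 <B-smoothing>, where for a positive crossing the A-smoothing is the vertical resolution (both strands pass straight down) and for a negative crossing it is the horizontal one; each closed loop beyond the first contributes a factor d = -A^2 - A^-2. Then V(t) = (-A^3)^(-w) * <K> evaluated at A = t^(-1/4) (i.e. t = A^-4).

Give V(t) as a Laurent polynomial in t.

-t^6 + 3*t^5 - 5*t^4 + 6*t^3 - 6*t^2 + 6*t - 4 + 3*t^-1 - t^-2

Derivation:
Reading the diagram top to bottom ('/'-over between positions i,i+1 = s_i, '\'-over = s_i^-1): braid word = s2^-1 s1 s1 s2^-1 s1 s2^-1 s1 s1 s3^-1.
The presented braid s2^-1 s1 s1 s2^-1 s1 s2^-1 s1 s1 s3^-1 on 4 strands reduces by inverse Markov moves (closure unchanged at each step):
  Destabilize: the word has the form β·s3^-1 where s3^-1 occurs only as the final letter (β ∈ B_3); drop it and the last strand → 3 strands.
Reduced to β = s2^-1 s1 s1 s2^-1 s1 s2^-1 s1 s1 on 3 strands, 8 crossings.
Compute on β:
Braid: s2^-1 s1 s1 s2^-1 s1 s2^-1 s1 s1 on 3 strands, 8 crossings.
Writhe w = (#positive) - (#negative) = 5 - 3 = 2.
Computing the Kauffman bracket via state sum. There are 2^8 = 256 states.
Each crossing splits two ways (0=vertical, 1=horizontal). The state's weight is A^(#A-smoothings - #B-smoothings) * d^(loops - 1).
Tabulate the states by total A-exponent and number of loops L (A-exp: L × count):
  A^8: L=4 ×1
  A^6: L=3 ×8
  A^4: L=2 ×26, L=4 ×2
  A^2: L=1 ×35, L=3 ×21
  A^0: L=2 ×63, L=4 ×7
  A^-2: L=3 ×55, L=5 ×1
  A^-4: L=4 ×28
  A^-6: L=5 ×8
  A^-8: L=6 ×1
Each group contributes A^e * Σ count * d^(L-1):
Powers of d = -A^2 - A^-2: d^2 = A^4 + 2 + A^-4; d^3 = -A^6 - 3*A^2 - 3*A^-2 - A^-6; d^4 = A^8 + 4*A^4 + 6 + 4*A^-4 + A^-8; d^5 = -A^10 - 5*A^6 - 10*A^2 - 10*A^-2 - 5*A^-6 - A^-10.
  A^8 * (d^3) = -A^14 - 3*A^10 - 3*A^6 - A^2
  A^6 * (8*d^2) = 8*A^10 + 16*A^6 + 8*A^2
  A^4 * (26*d + 2*d^3) = -2*A^10 - 32*A^6 - 32*A^2 - 2*A^-2
  A^2 * (35 + 21*d^2) = 21*A^6 + 77*A^2 + 21*A^-2
  A^0 * (63*d + 7*d^3) = -7*A^6 - 84*A^2 - 84*A^-2 - 7*A^-6
  A^-2 * (55*d^2 + d^4) = A^6 + 59*A^2 + 116*A^-2 + 59*A^-6 + A^-10
  A^-4 * (28*d^3) = -28*A^2 - 84*A^-2 - 84*A^-6 - 28*A^-10
  A^-6 * (8*d^4) = 8*A^2 + 32*A^-2 + 48*A^-6 + 32*A^-10 + 8*A^-14
  A^-8 * (d^5) = -A^2 - 5*A^-2 - 10*A^-6 - 10*A^-10 - 5*A^-14 - A^-18
Summing the groups: <K> = -A^14 + 3*A^10 - 4*A^6 + 6*A^2 - 6*A^-2 + 6*A^-6 - 5*A^-10 + 3*A^-14 - A^-18
Normalise by the writhe: (-A^3)^(-w) = (-A^3)^(-2) = A^-6, so f(A) = A^-6 * <K> = -A^8 + 3*A^4 - 4 + 6*A^-4 - 6*A^-8 + 6*A^-12 - 5*A^-16 + 3*A^-20 - A^-24.
Substitute A = t^(-1/4), i.e. A^e → t^(-e/4): V(t) = -t^6 + 3*t^5 - 5*t^4 + 6*t^3 - 6*t^2 + 6*t - 4 + 3*t^-1 - t^-2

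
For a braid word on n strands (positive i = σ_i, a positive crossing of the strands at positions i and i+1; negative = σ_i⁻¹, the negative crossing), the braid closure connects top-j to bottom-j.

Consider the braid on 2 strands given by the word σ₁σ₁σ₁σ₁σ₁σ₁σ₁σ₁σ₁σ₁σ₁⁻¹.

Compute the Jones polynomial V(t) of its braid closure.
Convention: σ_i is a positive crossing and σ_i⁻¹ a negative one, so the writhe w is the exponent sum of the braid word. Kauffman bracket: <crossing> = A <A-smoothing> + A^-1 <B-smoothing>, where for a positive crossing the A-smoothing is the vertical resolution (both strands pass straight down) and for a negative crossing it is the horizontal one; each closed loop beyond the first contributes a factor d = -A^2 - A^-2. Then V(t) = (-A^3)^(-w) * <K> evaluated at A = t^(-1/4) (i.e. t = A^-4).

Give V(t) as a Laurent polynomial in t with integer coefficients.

-t^13 + t^12 - t^11 + t^10 - t^9 + t^8 - t^7 + t^6 + t^4

Derivation:
The presented braid s1 s1 s1 s1 s1 s1 s1 s1 s1 s1 s1^-1 on 2 strands reduces by inverse Markov moves (closure unchanged at each step):
  Deconjugate: the word is γ·β·γ⁻¹ with γ = s1 (prefix) and γ⁻¹ = s1^-1 (suffix); strip both.
Reduced to β = s1 s1 s1 s1 s1 s1 s1 s1 s1 on 2 strands, 9 crossings.
Compute on β:
Braid: s1 s1 s1 s1 s1 s1 s1 s1 s1 on 2 strands, 9 crossings.
Writhe w = (#positive) - (#negative) = 9 - 0 = 9.
State-sum expansion of <K>. There are 2^9 = 512 states.
Each crossing splits two ways (0=vertical, 1=horizontal). The state's weight is A^(#A-smoothings - #B-smoothings) * d^(loops - 1).
Tabulate the states by total A-exponent and number of loops L (A-exp: L × count):
  A^9: L=2 ×1
  A^7: L=1 ×9
  A^5: L=2 ×36
  A^3: L=3 ×84
  A^1: L=4 ×126
  A^-1: L=5 ×126
  A^-3: L=6 ×84
  A^-5: L=7 ×36
  A^-7: L=8 ×9
  A^-9: L=9 ×1
Each group contributes A^e * Σ count * d^(L-1):
Powers of d = -A^2 - A^-2: d^2 = A^4 + 2 + A^-4; d^3 = -A^6 - 3*A^2 - 3*A^-2 - A^-6; d^4 = A^8 + 4*A^4 + 6 + 4*A^-4 + A^-8; d^5 = -A^10 - 5*A^6 - 10*A^2 - 10*A^-2 - 5*A^-6 - A^-10; d^6 = A^12 + 6*A^8 + 15*A^4 + 20 + 15*A^-4 + 6*A^-8 + A^-12; d^7 = -A^14 - 7*A^10 - 21*A^6 - 35*A^2 - 35*A^-2 - 21*A^-6 - 7*A^-10 - A^-14; d^8 = A^16 + 8*A^12 + 28*A^8 + 56*A^4 + 70 + 56*A^-4 + 28*A^-8 + 8*A^-12 + A^-16.
  A^9 * (d) = -A^11 - A^7
  A^7 * (9) = 9*A^7
  A^5 * (36*d) = -36*A^7 - 36*A^3
  A^3 * (84*d^2) = 84*A^7 + 168*A^3 + 84*A^-1
  A^1 * (126*d^3) = -126*A^7 - 378*A^3 - 378*A^-1 - 126*A^-5
  A^-1 * (126*d^4) = 126*A^7 + 504*A^3 + 756*A^-1 + 504*A^-5 + 126*A^-9
  A^-3 * (84*d^5) = -84*A^7 - 420*A^3 - 840*A^-1 - 840*A^-5 - 420*A^-9 - 84*A^-13
  A^-5 * (36*d^6) = 36*A^7 + 216*A^3 + 540*A^-1 + 720*A^-5 + 540*A^-9 + 216*A^-13 + 36*A^-17
  A^-7 * (9*d^7) = -9*A^7 - 63*A^3 - 189*A^-1 - 315*A^-5 - 315*A^-9 - 189*A^-13 - 63*A^-17 - 9*A^-21
  A^-9 * (d^8) = A^7 + 8*A^3 + 28*A^-1 + 56*A^-5 + 70*A^-9 + 56*A^-13 + 28*A^-17 + 8*A^-21 + A^-25
Summing the groups: <K> = -A^11 - A^3 + A^-1 - A^-5 + A^-9 - A^-13 + A^-17 - A^-21 + A^-25
Normalise by the writhe: (-A^3)^(-w) = (-A^3)^(-9) = -A^-27, so f(A) = -A^-27 * <K> = A^-16 + A^-24 - A^-28 + A^-32 - A^-36 + A^-40 - A^-44 + A^-48 - A^-52.
Substitute A = t^(-1/4), i.e. A^e → t^(-e/4): V(t) = -t^13 + t^12 - t^11 + t^10 - t^9 + t^8 - t^7 + t^6 + t^4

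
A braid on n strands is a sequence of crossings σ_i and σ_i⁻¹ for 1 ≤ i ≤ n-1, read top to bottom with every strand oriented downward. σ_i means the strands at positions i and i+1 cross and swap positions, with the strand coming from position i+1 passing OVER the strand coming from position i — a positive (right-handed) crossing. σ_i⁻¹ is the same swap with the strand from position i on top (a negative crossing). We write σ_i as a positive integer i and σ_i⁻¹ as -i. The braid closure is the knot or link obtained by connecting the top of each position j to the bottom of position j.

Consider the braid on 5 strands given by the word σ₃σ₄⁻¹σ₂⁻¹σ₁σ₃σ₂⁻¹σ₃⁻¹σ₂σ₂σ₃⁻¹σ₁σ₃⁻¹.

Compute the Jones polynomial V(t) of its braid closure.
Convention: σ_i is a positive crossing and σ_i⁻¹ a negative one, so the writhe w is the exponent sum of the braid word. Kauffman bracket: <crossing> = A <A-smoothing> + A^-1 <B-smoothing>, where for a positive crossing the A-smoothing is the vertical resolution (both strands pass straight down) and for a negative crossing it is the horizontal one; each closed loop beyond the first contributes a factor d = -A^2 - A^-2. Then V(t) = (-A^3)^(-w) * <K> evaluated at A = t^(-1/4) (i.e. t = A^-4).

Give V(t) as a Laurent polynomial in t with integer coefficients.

The presented braid s3 s4^-1 s2^-1 s1 s3 s2^-1 s3^-1 s2 s2 s3^-1 s1 s3^-1 on 5 strands reduces by inverse Markov moves (closure unchanged at each step):
  Deconjugate: the word is γ·β·γ⁻¹ with γ = s3 (prefix) and γ⁻¹ = s3^-1 (suffix); strip both.
Reduced to β = s4^-1 s2^-1 s1 s3 s2^-1 s3^-1 s2 s2 s3^-1 s1 on 5 strands, 10 crossings.
Compute on β:
Braid: s4^-1 s2^-1 s1 s3 s2^-1 s3^-1 s2 s2 s3^-1 s1 on 5 strands, 10 crossings.
Writhe w = (#positive) - (#negative) = 5 - 5 = 0.
State-sum expansion of <K>. There are 2^10 = 1024 states.
Each crossing splits two ways (0=vertical, 1=horizontal). The state's weight is A^(#A-smoothings - #B-smoothings) * d^(loops - 1).
Tabulate the states by total A-exponent and number of loops L (A-exp: L × count):
  A^10: L=4 ×1
  A^8: L=3 ×9, L=5 ×1
  A^6: L=2 ×27, L=4 ×18
  A^4: L=1 ×28, L=3 ×78, L=5 ×14
  A^2: L=2 ×116, L=4 ×88, L=6 ×6
  A^0: L=1 ×27, L=3 ×178, L=5 ×46, L=7 ×1
  A^-2: L=2 ×78, L=4 ×123, L=6 ×9
  A^-4: L=1 ×6, L=3 ×78, L=5 ×36
  A^-6: L=2 ×11, L=4 ×31, L=6 ×3
  A^-8: L=3 ×6, L=5 ×4
  A^-10: L=4 ×1
Each group contributes A^e * Σ count * d^(L-1):
Powers of d = -A^2 - A^-2: d^2 = A^4 + 2 + A^-4; d^3 = -A^6 - 3*A^2 - 3*A^-2 - A^-6; d^4 = A^8 + 4*A^4 + 6 + 4*A^-4 + A^-8; d^5 = -A^10 - 5*A^6 - 10*A^2 - 10*A^-2 - 5*A^-6 - A^-10; d^6 = A^12 + 6*A^8 + 15*A^4 + 20 + 15*A^-4 + 6*A^-8 + A^-12.
  A^10 * (d^3) = -A^16 - 3*A^12 - 3*A^8 - A^4
  A^8 * (9*d^2 + d^4) = A^16 + 13*A^12 + 24*A^8 + 13*A^4 + 1
  A^6 * (27*d + 18*d^3) = -18*A^12 - 81*A^8 - 81*A^4 - 18
  A^4 * (28 + 78*d^2 + 14*d^4) = 14*A^12 + 134*A^8 + 268*A^4 + 134 + 14*A^-4
  A^2 * (116*d + 88*d^3 + 6*d^5) = -6*A^12 - 118*A^8 - 440*A^4 - 440 - 118*A^-4 - 6*A^-8
  A^0 * (27 + 178*d^2 + 46*d^4 + d^6) = A^12 + 52*A^8 + 377*A^4 + 679 + 377*A^-4 + 52*A^-8 + A^-12
  A^-2 * (78*d + 123*d^3 + 9*d^5) = -9*A^8 - 168*A^4 - 537 - 537*A^-4 - 168*A^-8 - 9*A^-12
  A^-4 * (6 + 78*d^2 + 36*d^4) = 36*A^4 + 222 + 378*A^-4 + 222*A^-8 + 36*A^-12
  A^-6 * (11*d + 31*d^3 + 3*d^5) = -3*A^4 - 46 - 134*A^-4 - 134*A^-8 - 46*A^-12 - 3*A^-16
  A^-8 * (6*d^2 + 4*d^4) = 4 + 22*A^-4 + 36*A^-8 + 22*A^-12 + 4*A^-16
  A^-10 * (d^3) = -A^-4 - 3*A^-8 - 3*A^-12 - A^-16
Summing the groups: <K> = A^12 - A^8 + A^4 - 1 + A^-4 - A^-8 + A^-12
Normalise by the writhe: (-A^3)^(-w) = (-A^3)^(0) = 1, so f(A) = 1 * <K> = A^12 - A^8 + A^4 - 1 + A^-4 - A^-8 + A^-12.
Substitute A = t^(-1/4), i.e. A^e → t^(-e/4): V(t) = t^3 - t^2 + t - 1 + t^-1 - t^-2 + t^-3

Answer: t^3 - t^2 + t - 1 + t^-1 - t^-2 + t^-3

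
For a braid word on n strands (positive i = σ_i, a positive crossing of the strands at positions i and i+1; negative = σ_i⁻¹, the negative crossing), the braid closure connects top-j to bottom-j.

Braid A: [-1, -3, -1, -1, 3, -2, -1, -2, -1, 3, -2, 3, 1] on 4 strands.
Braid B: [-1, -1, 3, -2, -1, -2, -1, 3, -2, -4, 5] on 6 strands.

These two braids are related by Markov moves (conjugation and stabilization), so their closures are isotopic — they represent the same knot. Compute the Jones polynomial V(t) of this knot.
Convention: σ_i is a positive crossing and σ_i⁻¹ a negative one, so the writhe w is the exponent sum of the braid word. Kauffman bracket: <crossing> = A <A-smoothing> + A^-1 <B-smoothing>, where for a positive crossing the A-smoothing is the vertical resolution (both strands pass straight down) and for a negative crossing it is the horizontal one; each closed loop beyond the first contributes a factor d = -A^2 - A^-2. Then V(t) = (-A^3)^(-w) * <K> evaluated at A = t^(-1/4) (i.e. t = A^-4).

1 - t^-1 + 2*t^-2 - 2*t^-3 + 2*t^-4 - 2*t^-5 + 2*t^-6 - t^-7

Derivation:
Markov-equivalent braids have isotopic closures, hence identical knot invariants. Strip the Markov moves from each word to reach a common short braid β, then compute V(t) once on β.
Braid A: s1^-1 s3^-1 s1^-1 s1^-1 s3 s2^-1 s1^-1 s2^-1 s1^-1 s3 s2^-1 s3 s1 on 4 strands reduces by inverse Markov moves (closure unchanged at each step):
  Deconjugate: the word is γ·β·γ⁻¹ with γ = s1^-1 (prefix) and γ⁻¹ = s1 (suffix); strip both.
  Deconjugate: the word is γ·β·γ⁻¹ with γ = s3^-1 (prefix) and γ⁻¹ = s3 (suffix); strip both.
Reduced to β = s1^-1 s1^-1 s3 s2^-1 s1^-1 s2^-1 s1^-1 s3 s2^-1 on 4 strands, 9 crossings.
Braid B: s1^-1 s1^-1 s3 s2^-1 s1^-1 s2^-1 s1^-1 s3 s2^-1 s4^-1 s5 on 6 strands reduces by inverse Markov moves (closure unchanged at each step):
  Destabilize: the word has the form β·s5 where s5 occurs only as the final letter (β ∈ B_5); drop it and the last strand → 5 strands.
  Destabilize: the word has the form β·s4^-1 where s4^-1 occurs only as the final letter (β ∈ B_4); drop it and the last strand → 4 strands.
Reduced to β = s1^-1 s1^-1 s3 s2^-1 s1^-1 s2^-1 s1^-1 s3 s2^-1 on 4 strands, 9 crossings.
Both give the same β = s1^-1 s1^-1 s3 s2^-1 s1^-1 s2^-1 s1^-1 s3 s2^-1 on 4 strands, so one state sum suffices:
Braid: s1^-1 s1^-1 s3 s2^-1 s1^-1 s2^-1 s1^-1 s3 s2^-1 on 4 strands, 9 crossings.
Writhe w = (#positive) - (#negative) = 2 - 7 = -5.
State-sum expansion of <K>. There are 2^9 = 512 states.
For each crossing: s=0 is the vertical smoothing, s=1 horizontal. Crossing k contributes A^(sign_k * (1 - 2*s_k)); loop factor d = -A^2 - A^-2.
Tabulate the states by total A-exponent and number of loops L (A-exp: L × count):
  A^9: L=3 ×1
  A^7: L=2 ×4, L=4 ×5
  A^5: L=1 ×4, L=3 ×26, L=5 ×6
  A^3: L=2 ×43, L=4 ×40, L=6 ×1
  A^1: L=1 ×23, L=3 ×92, L=5 ×11
  A^-1: L=2 ×91, L=4 ×34, L=6 ×1
  A^-3: L=1 ×32, L=3 ×48, L=5 ×4
  A^-5: L=2 ×28, L=4 ×8
  A^-7: L=3 ×9
  A^-9: L=4 ×1
Each group contributes A^e * Σ count * d^(L-1):
Powers of d = -A^2 - A^-2: d^2 = A^4 + 2 + A^-4; d^3 = -A^6 - 3*A^2 - 3*A^-2 - A^-6; d^4 = A^8 + 4*A^4 + 6 + 4*A^-4 + A^-8; d^5 = -A^10 - 5*A^6 - 10*A^2 - 10*A^-2 - 5*A^-6 - A^-10.
  A^9 * (d^2) = A^13 + 2*A^9 + A^5
  A^7 * (4*d + 5*d^3) = -5*A^13 - 19*A^9 - 19*A^5 - 5*A
  A^5 * (4 + 26*d^2 + 6*d^4) = 6*A^13 + 50*A^9 + 92*A^5 + 50*A + 6*A^-3
  A^3 * (43*d + 40*d^3 + d^5) = -A^13 - 45*A^9 - 173*A^5 - 173*A - 45*A^-3 - A^-7
  A^1 * (23 + 92*d^2 + 11*d^4) = 11*A^9 + 136*A^5 + 273*A + 136*A^-3 + 11*A^-7
  A^-1 * (91*d + 34*d^3 + d^5) = -A^9 - 39*A^5 - 203*A - 203*A^-3 - 39*A^-7 - A^-11
  A^-3 * (32 + 48*d^2 + 4*d^4) = 4*A^5 + 64*A + 152*A^-3 + 64*A^-7 + 4*A^-11
  A^-5 * (28*d + 8*d^3) = -8*A - 52*A^-3 - 52*A^-7 - 8*A^-11
  A^-7 * (9*d^2) = 9*A^-3 + 18*A^-7 + 9*A^-11
  A^-9 * (d^3) = -A^-3 - 3*A^-7 - 3*A^-11 - A^-15
Summing the groups: <K> = A^13 - 2*A^9 + 2*A^5 - 2*A + 2*A^-3 - 2*A^-7 + A^-11 - A^-15
Normalise by the writhe: (-A^3)^(-w) = (-A^3)^(5) = -A^15, so f(A) = -A^15 * <K> = -A^28 + 2*A^24 - 2*A^20 + 2*A^16 - 2*A^12 + 2*A^8 - A^4 + 1.
Substitute A = t^(-1/4), i.e. A^e → t^(-e/4): V(t) = 1 - t^-1 + 2*t^-2 - 2*t^-3 + 2*t^-4 - 2*t^-5 + 2*t^-6 - t^-7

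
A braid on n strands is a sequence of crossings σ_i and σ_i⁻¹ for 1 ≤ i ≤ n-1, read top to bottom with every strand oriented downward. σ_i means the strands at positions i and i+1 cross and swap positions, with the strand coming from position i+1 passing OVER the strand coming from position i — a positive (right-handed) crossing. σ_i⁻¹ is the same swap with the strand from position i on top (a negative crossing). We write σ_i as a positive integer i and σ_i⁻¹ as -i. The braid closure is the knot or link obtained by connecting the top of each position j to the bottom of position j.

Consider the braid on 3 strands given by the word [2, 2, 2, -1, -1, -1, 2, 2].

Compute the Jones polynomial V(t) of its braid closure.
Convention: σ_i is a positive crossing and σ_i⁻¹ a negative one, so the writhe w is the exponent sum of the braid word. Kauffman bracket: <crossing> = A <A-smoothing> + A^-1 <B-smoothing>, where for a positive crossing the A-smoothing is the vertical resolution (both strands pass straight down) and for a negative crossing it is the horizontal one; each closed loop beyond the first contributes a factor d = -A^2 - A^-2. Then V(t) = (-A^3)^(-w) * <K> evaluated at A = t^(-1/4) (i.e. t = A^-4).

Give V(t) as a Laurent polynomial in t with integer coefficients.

-t^6 + t^5 - 2*t^4 + 3*t^3 - 2*t^2 + 3*t - 1 + t^-1 - t^-2

Derivation:
Braid: s2 s2 s2 s1^-1 s1^-1 s1^-1 s2 s2 on 3 strands, 8 crossings.
Writhe w = (#positive) - (#negative) = 5 - 3 = 2.
State-sum expansion of <K>. There are 2^8 = 256 states.
Smooth each crossing (0=||, 1=⌣⌢); contribution A^(Σ sign_k(1-2s_k)) * d^(L-1).
Tabulate the states by total A-exponent and number of loops L (A-exp: L × count):
  A^8: L=4 ×1
  A^6: L=3 ×8
  A^4: L=2 ×18, L=4 ×10
  A^2: L=1 ×15, L=3 ×31, L=5 ×10
  A^0: L=2 ×35, L=4 ×30, L=6 ×5
  A^-2: L=3 ×40, L=5 ×15, L=7 ×1
  A^-4: L=4 ×25, L=6 ×3
  A^-6: L=5 ×8
  A^-8: L=6 ×1
Each group contributes A^e * Σ count * d^(L-1):
Powers of d = -A^2 - A^-2: d^2 = A^4 + 2 + A^-4; d^3 = -A^6 - 3*A^2 - 3*A^-2 - A^-6; d^4 = A^8 + 4*A^4 + 6 + 4*A^-4 + A^-8; d^5 = -A^10 - 5*A^6 - 10*A^2 - 10*A^-2 - 5*A^-6 - A^-10; d^6 = A^12 + 6*A^8 + 15*A^4 + 20 + 15*A^-4 + 6*A^-8 + A^-12.
  A^8 * (d^3) = -A^14 - 3*A^10 - 3*A^6 - A^2
  A^6 * (8*d^2) = 8*A^10 + 16*A^6 + 8*A^2
  A^4 * (18*d + 10*d^3) = -10*A^10 - 48*A^6 - 48*A^2 - 10*A^-2
  A^2 * (15 + 31*d^2 + 10*d^4) = 10*A^10 + 71*A^6 + 137*A^2 + 71*A^-2 + 10*A^-6
  A^0 * (35*d + 30*d^3 + 5*d^5) = -5*A^10 - 55*A^6 - 175*A^2 - 175*A^-2 - 55*A^-6 - 5*A^-10
  A^-2 * (40*d^2 + 15*d^4 + d^6) = A^10 + 21*A^6 + 115*A^2 + 190*A^-2 + 115*A^-6 + 21*A^-10 + A^-14
  A^-4 * (25*d^3 + 3*d^5) = -3*A^6 - 40*A^2 - 105*A^-2 - 105*A^-6 - 40*A^-10 - 3*A^-14
  A^-6 * (8*d^4) = 8*A^2 + 32*A^-2 + 48*A^-6 + 32*A^-10 + 8*A^-14
  A^-8 * (d^5) = -A^2 - 5*A^-2 - 10*A^-6 - 10*A^-10 - 5*A^-14 - A^-18
Summing the groups: <K> = -A^14 + A^10 - A^6 + 3*A^2 - 2*A^-2 + 3*A^-6 - 2*A^-10 + A^-14 - A^-18
Normalise by the writhe: (-A^3)^(-w) = (-A^3)^(-2) = A^-6, so f(A) = A^-6 * <K> = -A^8 + A^4 - 1 + 3*A^-4 - 2*A^-8 + 3*A^-12 - 2*A^-16 + A^-20 - A^-24.
Substitute A = t^(-1/4), i.e. A^e → t^(-e/4): V(t) = -t^6 + t^5 - 2*t^4 + 3*t^3 - 2*t^2 + 3*t - 1 + t^-1 - t^-2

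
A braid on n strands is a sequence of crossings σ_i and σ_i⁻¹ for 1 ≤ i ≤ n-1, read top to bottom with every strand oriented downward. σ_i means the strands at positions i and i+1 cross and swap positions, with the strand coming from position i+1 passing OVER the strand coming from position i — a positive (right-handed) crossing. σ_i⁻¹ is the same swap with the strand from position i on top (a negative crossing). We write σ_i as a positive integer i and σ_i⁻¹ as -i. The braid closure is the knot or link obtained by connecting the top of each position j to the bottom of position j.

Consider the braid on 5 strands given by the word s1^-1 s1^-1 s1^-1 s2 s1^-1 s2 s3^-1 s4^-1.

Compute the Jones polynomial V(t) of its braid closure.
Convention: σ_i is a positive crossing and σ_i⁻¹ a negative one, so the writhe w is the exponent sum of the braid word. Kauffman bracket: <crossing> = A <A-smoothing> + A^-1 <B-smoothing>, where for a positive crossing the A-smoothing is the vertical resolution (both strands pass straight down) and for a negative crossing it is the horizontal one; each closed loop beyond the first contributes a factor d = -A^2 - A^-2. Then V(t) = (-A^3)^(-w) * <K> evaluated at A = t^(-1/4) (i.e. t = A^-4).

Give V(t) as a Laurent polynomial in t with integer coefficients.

t - 1 + 2*t^-1 - 2*t^-2 + 2*t^-3 - 2*t^-4 + t^-5

Derivation:
The presented braid s1^-1 s1^-1 s1^-1 s2 s1^-1 s2 s3^-1 s4^-1 on 5 strands reduces by inverse Markov moves (closure unchanged at each step):
  Destabilize: the word has the form β·s4^-1 where s4^-1 occurs only as the final letter (β ∈ B_4); drop it and the last strand → 4 strands.
  Destabilize: the word has the form β·s3^-1 where s3^-1 occurs only as the final letter (β ∈ B_3); drop it and the last strand → 3 strands.
Reduced to β = s1^-1 s1^-1 s1^-1 s2 s1^-1 s2 on 3 strands, 6 crossings.
Compute on β:
Braid: s1^-1 s1^-1 s1^-1 s2 s1^-1 s2 on 3 strands, 6 crossings.
Writhe w = (#positive) - (#negative) = 2 - 4 = -2.
Computing the Kauffman bracket via state sum. There are 2^6 = 64 states.
Each crossing splits two ways (0=vertical, 1=horizontal). The state's weight is A^(#A-smoothings - #B-smoothings) * d^(loops - 1).
Tabulate the states by total A-exponent and number of loops L (A-exp: L × count):
  A^6: L=5 ×1
  A^4: L=4 ×6
  A^2: L=3 ×15
  A^0: L=2 ×19, L=4 ×1
  A^-2: L=1 ×11, L=3 ×4
  A^-4: L=2 ×6
  A^-6: L=3 ×1
Each group contributes A^e * Σ count * d^(L-1):
Powers of d = -A^2 - A^-2: d^2 = A^4 + 2 + A^-4; d^3 = -A^6 - 3*A^2 - 3*A^-2 - A^-6; d^4 = A^8 + 4*A^4 + 6 + 4*A^-4 + A^-8.
  A^6 * (d^4) = A^14 + 4*A^10 + 6*A^6 + 4*A^2 + A^-2
  A^4 * (6*d^3) = -6*A^10 - 18*A^6 - 18*A^2 - 6*A^-2
  A^2 * (15*d^2) = 15*A^6 + 30*A^2 + 15*A^-2
  A^0 * (19*d + d^3) = -A^6 - 22*A^2 - 22*A^-2 - A^-6
  A^-2 * (11 + 4*d^2) = 4*A^2 + 19*A^-2 + 4*A^-6
  A^-4 * (6*d) = -6*A^-2 - 6*A^-6
  A^-6 * (d^2) = A^-2 + 2*A^-6 + A^-10
Summing the groups: <K> = A^14 - 2*A^10 + 2*A^6 - 2*A^2 + 2*A^-2 - A^-6 + A^-10
Normalise by the writhe: (-A^3)^(-w) = (-A^3)^(2) = A^6, so f(A) = A^6 * <K> = A^20 - 2*A^16 + 2*A^12 - 2*A^8 + 2*A^4 - 1 + A^-4.
Substitute A = t^(-1/4), i.e. A^e → t^(-e/4): V(t) = t - 1 + 2*t^-1 - 2*t^-2 + 2*t^-3 - 2*t^-4 + t^-5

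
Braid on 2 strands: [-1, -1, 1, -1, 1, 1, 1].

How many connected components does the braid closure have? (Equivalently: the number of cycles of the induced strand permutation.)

1

Derivation:
Track the strand permutation on 2 strands, starting from identity.
  step 1: s1^-1 swaps positions 1,2 -> [2 1]
  step 2: s1^-1 swaps positions 1,2 -> [1 2]
  step 3: s1 swaps positions 1,2 -> [2 1]
  step 4: s1^-1 swaps positions 1,2 -> [1 2]
  step 5: s1 swaps positions 1,2 -> [2 1]
  step 6: s1 swaps positions 1,2 -> [1 2]
  step 7: s1 swaps positions 1,2 -> [2 1]
Final permutation (position -> original strand): [2 1]
Closure components = cycle count of this permutation = 1.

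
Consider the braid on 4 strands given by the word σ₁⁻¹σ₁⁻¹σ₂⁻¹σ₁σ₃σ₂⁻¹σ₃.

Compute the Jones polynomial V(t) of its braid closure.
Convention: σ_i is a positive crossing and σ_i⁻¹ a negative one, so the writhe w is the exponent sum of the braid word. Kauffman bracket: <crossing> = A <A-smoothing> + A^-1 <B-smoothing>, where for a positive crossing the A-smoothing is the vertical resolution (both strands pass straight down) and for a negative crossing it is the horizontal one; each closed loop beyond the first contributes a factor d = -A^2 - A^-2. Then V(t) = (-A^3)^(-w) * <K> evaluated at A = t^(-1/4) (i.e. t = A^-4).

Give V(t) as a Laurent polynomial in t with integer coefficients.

t^2 - t + 2 - 2*t^-1 + t^-2 - t^-3 + t^-4

Derivation:
Braid: s1^-1 s1^-1 s2^-1 s1 s3 s2^-1 s3 on 4 strands, 7 crossings.
Writhe w = (#positive) - (#negative) = 3 - 4 = -1.
Enumerate smoothing states for the bracket polynomial. There are 2^7 = 128 states.
Smooth each crossing (0=||, 1=⌣⌢); contribution A^(Σ sign_k(1-2s_k)) * d^(L-1).
Tabulate the states by total A-exponent and number of loops L (A-exp: L × count):
  A^7: L=4 ×1
  A^5: L=3 ×7
  A^3: L=2 ×17, L=4 ×4
  A^1: L=1 ×14, L=3 ×20, L=5 ×1
  A^-1: L=2 ×27, L=4 ×8
  A^-3: L=1 ×5, L=3 ×15, L=5 ×1
  A^-5: L=2 ×4, L=4 ×3
  A^-7: L=3 ×1
Each group contributes A^e * Σ count * d^(L-1):
Powers of d = -A^2 - A^-2: d^2 = A^4 + 2 + A^-4; d^3 = -A^6 - 3*A^2 - 3*A^-2 - A^-6; d^4 = A^8 + 4*A^4 + 6 + 4*A^-4 + A^-8.
  A^7 * (d^3) = -A^13 - 3*A^9 - 3*A^5 - A
  A^5 * (7*d^2) = 7*A^9 + 14*A^5 + 7*A
  A^3 * (17*d + 4*d^3) = -4*A^9 - 29*A^5 - 29*A - 4*A^-3
  A^1 * (14 + 20*d^2 + d^4) = A^9 + 24*A^5 + 60*A + 24*A^-3 + A^-7
  A^-1 * (27*d + 8*d^3) = -8*A^5 - 51*A - 51*A^-3 - 8*A^-7
  A^-3 * (5 + 15*d^2 + d^4) = A^5 + 19*A + 41*A^-3 + 19*A^-7 + A^-11
  A^-5 * (4*d + 3*d^3) = -3*A - 13*A^-3 - 13*A^-7 - 3*A^-11
  A^-7 * (d^2) = A^-3 + 2*A^-7 + A^-11
Summing the groups: <K> = -A^13 + A^9 - A^5 + 2*A - 2*A^-3 + A^-7 - A^-11
Normalise by the writhe: (-A^3)^(-w) = (-A^3)^(1) = -A^3, so f(A) = -A^3 * <K> = A^16 - A^12 + A^8 - 2*A^4 + 2 - A^-4 + A^-8.
Substitute A = t^(-1/4), i.e. A^e → t^(-e/4): V(t) = t^2 - t + 2 - 2*t^-1 + t^-2 - t^-3 + t^-4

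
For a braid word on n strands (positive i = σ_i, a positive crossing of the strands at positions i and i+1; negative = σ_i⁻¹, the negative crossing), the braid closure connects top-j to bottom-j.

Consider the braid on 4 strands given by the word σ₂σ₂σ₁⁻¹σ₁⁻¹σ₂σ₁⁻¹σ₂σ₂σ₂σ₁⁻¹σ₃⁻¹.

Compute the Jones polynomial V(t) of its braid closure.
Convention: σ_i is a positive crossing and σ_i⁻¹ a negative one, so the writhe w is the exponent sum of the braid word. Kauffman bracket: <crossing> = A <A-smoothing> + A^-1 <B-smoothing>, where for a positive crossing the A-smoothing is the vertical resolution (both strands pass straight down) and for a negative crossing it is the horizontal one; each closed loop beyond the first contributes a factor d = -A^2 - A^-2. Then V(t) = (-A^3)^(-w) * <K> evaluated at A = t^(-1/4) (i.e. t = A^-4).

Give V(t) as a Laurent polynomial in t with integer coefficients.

The presented braid s2 s2 s1^-1 s1^-1 s2 s1^-1 s2 s2 s2 s1^-1 s3^-1 on 4 strands reduces by inverse Markov moves (closure unchanged at each step):
  Destabilize: the word has the form β·s3^-1 where s3^-1 occurs only as the final letter (β ∈ B_3); drop it and the last strand → 3 strands.
Reduced to β = s2 s2 s1^-1 s1^-1 s2 s1^-1 s2 s2 s2 s1^-1 on 3 strands, 10 crossings.
Compute on β:
Braid: s2 s2 s1^-1 s1^-1 s2 s1^-1 s2 s2 s2 s1^-1 on 3 strands, 10 crossings.
Writhe w = (#positive) - (#negative) = 6 - 4 = 2.
State-sum expansion of <K>. There are 2^10 = 1024 states.
Each crossing splits two ways (0=vertical, 1=horizontal). The state's weight is A^(#A-smoothings - #B-smoothings) * d^(loops - 1).
Tabulate the states by total A-exponent and number of loops L (A-exp: L × count):
  A^10: L=5 ×1
  A^8: L=4 ×10
  A^6: L=3 ×41, L=5 ×4
  A^4: L=2 ×81, L=4 ×38, L=6 ×1
  A^2: L=1 ×71, L=3 ×117, L=5 ×22
  A^0: L=2 ×154, L=4 ×91, L=6 ×7
  A^-2: L=3 ×168, L=5 ×41, L=7 ×1
  A^-4: L=4 ×110, L=6 ×10
  A^-6: L=5 ×44, L=7 ×1
  A^-8: L=6 ×10
  A^-10: L=7 ×1
Each group contributes A^e * Σ count * d^(L-1):
Powers of d = -A^2 - A^-2: d^2 = A^4 + 2 + A^-4; d^3 = -A^6 - 3*A^2 - 3*A^-2 - A^-6; d^4 = A^8 + 4*A^4 + 6 + 4*A^-4 + A^-8; d^5 = -A^10 - 5*A^6 - 10*A^2 - 10*A^-2 - 5*A^-6 - A^-10; d^6 = A^12 + 6*A^8 + 15*A^4 + 20 + 15*A^-4 + 6*A^-8 + A^-12.
  A^10 * (d^4) = A^18 + 4*A^14 + 6*A^10 + 4*A^6 + A^2
  A^8 * (10*d^3) = -10*A^14 - 30*A^10 - 30*A^6 - 10*A^2
  A^6 * (41*d^2 + 4*d^4) = 4*A^14 + 57*A^10 + 106*A^6 + 57*A^2 + 4*A^-2
  A^4 * (81*d + 38*d^3 + d^5) = -A^14 - 43*A^10 - 205*A^6 - 205*A^2 - 43*A^-2 - A^-6
  A^2 * (71 + 117*d^2 + 22*d^4) = 22*A^10 + 205*A^6 + 437*A^2 + 205*A^-2 + 22*A^-6
  A^0 * (154*d + 91*d^3 + 7*d^5) = -7*A^10 - 126*A^6 - 497*A^2 - 497*A^-2 - 126*A^-6 - 7*A^-10
  A^-2 * (168*d^2 + 41*d^4 + d^6) = A^10 + 47*A^6 + 347*A^2 + 602*A^-2 + 347*A^-6 + 47*A^-10 + A^-14
  A^-4 * (110*d^3 + 10*d^5) = -10*A^6 - 160*A^2 - 430*A^-2 - 430*A^-6 - 160*A^-10 - 10*A^-14
  A^-6 * (44*d^4 + d^6) = A^6 + 50*A^2 + 191*A^-2 + 284*A^-6 + 191*A^-10 + 50*A^-14 + A^-18
  A^-8 * (10*d^5) = -10*A^2 - 50*A^-2 - 100*A^-6 - 100*A^-10 - 50*A^-14 - 10*A^-18
  A^-10 * (d^6) = A^2 + 6*A^-2 + 15*A^-6 + 20*A^-10 + 15*A^-14 + 6*A^-18 + A^-22
Summing the groups: <K> = A^18 - 3*A^14 + 6*A^10 - 8*A^6 + 11*A^2 - 12*A^-2 + 11*A^-6 - 9*A^-10 + 6*A^-14 - 3*A^-18 + A^-22
Normalise by the writhe: (-A^3)^(-w) = (-A^3)^(-2) = A^-6, so f(A) = A^-6 * <K> = A^12 - 3*A^8 + 6*A^4 - 8 + 11*A^-4 - 12*A^-8 + 11*A^-12 - 9*A^-16 + 6*A^-20 - 3*A^-24 + A^-28.
Substitute A = t^(-1/4), i.e. A^e → t^(-e/4): V(t) = t^7 - 3*t^6 + 6*t^5 - 9*t^4 + 11*t^3 - 12*t^2 + 11*t - 8 + 6*t^-1 - 3*t^-2 + t^-3

Answer: t^7 - 3*t^6 + 6*t^5 - 9*t^4 + 11*t^3 - 12*t^2 + 11*t - 8 + 6*t^-1 - 3*t^-2 + t^-3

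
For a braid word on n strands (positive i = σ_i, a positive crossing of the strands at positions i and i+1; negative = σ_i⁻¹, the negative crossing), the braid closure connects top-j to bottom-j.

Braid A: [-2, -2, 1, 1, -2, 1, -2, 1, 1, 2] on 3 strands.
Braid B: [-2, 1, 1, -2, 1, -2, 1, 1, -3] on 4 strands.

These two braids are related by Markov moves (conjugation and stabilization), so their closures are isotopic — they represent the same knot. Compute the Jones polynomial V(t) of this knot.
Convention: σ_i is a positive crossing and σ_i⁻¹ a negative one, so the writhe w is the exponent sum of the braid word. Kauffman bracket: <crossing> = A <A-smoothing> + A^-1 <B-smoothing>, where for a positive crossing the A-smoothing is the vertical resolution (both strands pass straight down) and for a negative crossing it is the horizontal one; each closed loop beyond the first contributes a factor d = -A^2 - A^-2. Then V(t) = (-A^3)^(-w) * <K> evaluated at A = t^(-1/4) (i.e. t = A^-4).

-t^6 + 3*t^5 - 5*t^4 + 6*t^3 - 6*t^2 + 6*t - 4 + 3*t^-1 - t^-2

Derivation:
Markov-equivalent braids have isotopic closures, hence identical knot invariants. Strip the Markov moves from each word to reach a common short braid β, then compute V(t) once on β.
Braid A: s2^-1 s2^-1 s1 s1 s2^-1 s1 s2^-1 s1 s1 s2 on 3 strands reduces by inverse Markov moves (closure unchanged at each step):
  Deconjugate: the word is γ·β·γ⁻¹ with γ = s2^-1 (prefix) and γ⁻¹ = s2 (suffix); strip both.
Reduced to β = s2^-1 s1 s1 s2^-1 s1 s2^-1 s1 s1 on 3 strands, 8 crossings.
Braid B: s2^-1 s1 s1 s2^-1 s1 s2^-1 s1 s1 s3^-1 on 4 strands reduces by inverse Markov moves (closure unchanged at each step):
  Destabilize: the word has the form β·s3^-1 where s3^-1 occurs only as the final letter (β ∈ B_3); drop it and the last strand → 3 strands.
Reduced to β = s2^-1 s1 s1 s2^-1 s1 s2^-1 s1 s1 on 3 strands, 8 crossings.
Both give the same β = s2^-1 s1 s1 s2^-1 s1 s2^-1 s1 s1 on 3 strands, so one state sum suffices:
Braid: s2^-1 s1 s1 s2^-1 s1 s2^-1 s1 s1 on 3 strands, 8 crossings.
Writhe w = (#positive) - (#negative) = 5 - 3 = 2.
Computing the Kauffman bracket via state sum. There are 2^8 = 256 states.
For each crossing: s=0 is the vertical smoothing, s=1 horizontal. Crossing k contributes A^(sign_k * (1 - 2*s_k)); loop factor d = -A^2 - A^-2.
Tabulate the states by total A-exponent and number of loops L (A-exp: L × count):
  A^8: L=4 ×1
  A^6: L=3 ×8
  A^4: L=2 ×26, L=4 ×2
  A^2: L=1 ×35, L=3 ×21
  A^0: L=2 ×63, L=4 ×7
  A^-2: L=3 ×55, L=5 ×1
  A^-4: L=4 ×28
  A^-6: L=5 ×8
  A^-8: L=6 ×1
Each group contributes A^e * Σ count * d^(L-1):
Powers of d = -A^2 - A^-2: d^2 = A^4 + 2 + A^-4; d^3 = -A^6 - 3*A^2 - 3*A^-2 - A^-6; d^4 = A^8 + 4*A^4 + 6 + 4*A^-4 + A^-8; d^5 = -A^10 - 5*A^6 - 10*A^2 - 10*A^-2 - 5*A^-6 - A^-10.
  A^8 * (d^3) = -A^14 - 3*A^10 - 3*A^6 - A^2
  A^6 * (8*d^2) = 8*A^10 + 16*A^6 + 8*A^2
  A^4 * (26*d + 2*d^3) = -2*A^10 - 32*A^6 - 32*A^2 - 2*A^-2
  A^2 * (35 + 21*d^2) = 21*A^6 + 77*A^2 + 21*A^-2
  A^0 * (63*d + 7*d^3) = -7*A^6 - 84*A^2 - 84*A^-2 - 7*A^-6
  A^-2 * (55*d^2 + d^4) = A^6 + 59*A^2 + 116*A^-2 + 59*A^-6 + A^-10
  A^-4 * (28*d^3) = -28*A^2 - 84*A^-2 - 84*A^-6 - 28*A^-10
  A^-6 * (8*d^4) = 8*A^2 + 32*A^-2 + 48*A^-6 + 32*A^-10 + 8*A^-14
  A^-8 * (d^5) = -A^2 - 5*A^-2 - 10*A^-6 - 10*A^-10 - 5*A^-14 - A^-18
Summing the groups: <K> = -A^14 + 3*A^10 - 4*A^6 + 6*A^2 - 6*A^-2 + 6*A^-6 - 5*A^-10 + 3*A^-14 - A^-18
Normalise by the writhe: (-A^3)^(-w) = (-A^3)^(-2) = A^-6, so f(A) = A^-6 * <K> = -A^8 + 3*A^4 - 4 + 6*A^-4 - 6*A^-8 + 6*A^-12 - 5*A^-16 + 3*A^-20 - A^-24.
Substitute A = t^(-1/4), i.e. A^e → t^(-e/4): V(t) = -t^6 + 3*t^5 - 5*t^4 + 6*t^3 - 6*t^2 + 6*t - 4 + 3*t^-1 - t^-2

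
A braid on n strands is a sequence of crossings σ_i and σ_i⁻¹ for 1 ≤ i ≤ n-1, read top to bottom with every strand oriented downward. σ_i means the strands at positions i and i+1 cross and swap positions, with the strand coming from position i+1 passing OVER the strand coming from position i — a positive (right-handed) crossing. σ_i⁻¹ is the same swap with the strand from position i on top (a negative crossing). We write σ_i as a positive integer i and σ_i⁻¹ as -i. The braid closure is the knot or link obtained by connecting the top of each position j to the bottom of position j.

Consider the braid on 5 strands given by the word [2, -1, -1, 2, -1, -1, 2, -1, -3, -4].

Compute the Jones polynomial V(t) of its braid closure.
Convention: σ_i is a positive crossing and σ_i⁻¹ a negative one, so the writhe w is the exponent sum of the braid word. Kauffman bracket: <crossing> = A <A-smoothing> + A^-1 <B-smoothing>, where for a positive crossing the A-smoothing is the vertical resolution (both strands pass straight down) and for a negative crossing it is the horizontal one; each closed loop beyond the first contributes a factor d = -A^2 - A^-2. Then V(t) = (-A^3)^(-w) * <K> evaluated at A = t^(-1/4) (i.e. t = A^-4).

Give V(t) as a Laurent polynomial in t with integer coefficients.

-t^2 + 3*t - 4 + 6*t^-1 - 6*t^-2 + 6*t^-3 - 5*t^-4 + 3*t^-5 - t^-6

Derivation:
The presented braid s2 s1^-1 s1^-1 s2 s1^-1 s1^-1 s2 s1^-1 s3^-1 s4^-1 on 5 strands reduces by inverse Markov moves (closure unchanged at each step):
  Destabilize: the word has the form β·s4^-1 where s4^-1 occurs only as the final letter (β ∈ B_4); drop it and the last strand → 4 strands.
  Destabilize: the word has the form β·s3^-1 where s3^-1 occurs only as the final letter (β ∈ B_3); drop it and the last strand → 3 strands.
Reduced to β = s2 s1^-1 s1^-1 s2 s1^-1 s1^-1 s2 s1^-1 on 3 strands, 8 crossings.
Compute on β:
Braid: s2 s1^-1 s1^-1 s2 s1^-1 s1^-1 s2 s1^-1 on 3 strands, 8 crossings.
Writhe w = (#positive) - (#negative) = 3 - 5 = -2.
State-sum expansion of <K>. There are 2^8 = 256 states.
For each crossing: s=0 is the vertical smoothing, s=1 horizontal. Crossing k contributes A^(sign_k * (1 - 2*s_k)); loop factor d = -A^2 - A^-2.
Tabulate the states by total A-exponent and number of loops L (A-exp: L × count):
  A^8: L=6 ×1
  A^6: L=5 ×8
  A^4: L=4 ×28
  A^2: L=3 ×55, L=5 ×1
  A^0: L=2 ×63, L=4 ×7
  A^-2: L=1 ×35, L=3 ×21
  A^-4: L=2 ×26, L=4 ×2
  A^-6: L=3 ×8
  A^-8: L=4 ×1
Each group contributes A^e * Σ count * d^(L-1):
Powers of d = -A^2 - A^-2: d^2 = A^4 + 2 + A^-4; d^3 = -A^6 - 3*A^2 - 3*A^-2 - A^-6; d^4 = A^8 + 4*A^4 + 6 + 4*A^-4 + A^-8; d^5 = -A^10 - 5*A^6 - 10*A^2 - 10*A^-2 - 5*A^-6 - A^-10.
  A^8 * (d^5) = -A^18 - 5*A^14 - 10*A^10 - 10*A^6 - 5*A^2 - A^-2
  A^6 * (8*d^4) = 8*A^14 + 32*A^10 + 48*A^6 + 32*A^2 + 8*A^-2
  A^4 * (28*d^3) = -28*A^10 - 84*A^6 - 84*A^2 - 28*A^-2
  A^2 * (55*d^2 + d^4) = A^10 + 59*A^6 + 116*A^2 + 59*A^-2 + A^-6
  A^0 * (63*d + 7*d^3) = -7*A^6 - 84*A^2 - 84*A^-2 - 7*A^-6
  A^-2 * (35 + 21*d^2) = 21*A^2 + 77*A^-2 + 21*A^-6
  A^-4 * (26*d + 2*d^3) = -2*A^2 - 32*A^-2 - 32*A^-6 - 2*A^-10
  A^-6 * (8*d^2) = 8*A^-2 + 16*A^-6 + 8*A^-10
  A^-8 * (d^3) = -A^-2 - 3*A^-6 - 3*A^-10 - A^-14
Summing the groups: <K> = -A^18 + 3*A^14 - 5*A^10 + 6*A^6 - 6*A^2 + 6*A^-2 - 4*A^-6 + 3*A^-10 - A^-14
Normalise by the writhe: (-A^3)^(-w) = (-A^3)^(2) = A^6, so f(A) = A^6 * <K> = -A^24 + 3*A^20 - 5*A^16 + 6*A^12 - 6*A^8 + 6*A^4 - 4 + 3*A^-4 - A^-8.
Substitute A = t^(-1/4), i.e. A^e → t^(-e/4): V(t) = -t^2 + 3*t - 4 + 6*t^-1 - 6*t^-2 + 6*t^-3 - 5*t^-4 + 3*t^-5 - t^-6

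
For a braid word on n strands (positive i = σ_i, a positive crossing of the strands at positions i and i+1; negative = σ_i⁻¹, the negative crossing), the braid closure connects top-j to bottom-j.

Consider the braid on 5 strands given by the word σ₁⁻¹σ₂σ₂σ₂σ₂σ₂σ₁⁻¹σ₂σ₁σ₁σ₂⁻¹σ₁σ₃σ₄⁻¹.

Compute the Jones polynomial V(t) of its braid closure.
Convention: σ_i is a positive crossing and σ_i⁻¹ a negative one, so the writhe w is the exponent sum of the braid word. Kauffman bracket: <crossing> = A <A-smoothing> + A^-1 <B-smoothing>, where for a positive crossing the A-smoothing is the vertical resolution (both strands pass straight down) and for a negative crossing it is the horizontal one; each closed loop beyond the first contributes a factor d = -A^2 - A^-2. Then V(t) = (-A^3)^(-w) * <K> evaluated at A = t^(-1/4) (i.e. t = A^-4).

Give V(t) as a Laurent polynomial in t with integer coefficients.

-t^9 + t^8 - 2*t^7 + 3*t^6 - 2*t^5 + 2*t^4 - t^3 + t^2

Derivation:
The presented braid s1^-1 s2 s2 s2 s2 s2 s1^-1 s2 s1 s1 s2^-1 s1 s3 s4^-1 on 5 strands reduces by inverse Markov moves (closure unchanged at each step):
  Destabilize: the word has the form β·s4^-1 where s4^-1 occurs only as the final letter (β ∈ B_4); drop it and the last strand → 4 strands.
  Destabilize: the word has the form β·s3 where s3 occurs only as the final letter (β ∈ B_3); drop it and the last strand → 3 strands.
  Deconjugate: the word is γ·β·γ⁻¹ with γ = s1^-1 s2 (prefix) and γ⁻¹ = s2^-1 s1 (suffix); strip both.
Reduced to β = s2 s2 s2 s2 s1^-1 s2 s1 s1 on 3 strands, 8 crossings.
Compute on β:
Braid: s2 s2 s2 s2 s1^-1 s2 s1 s1 on 3 strands, 8 crossings.
Writhe w = (#positive) - (#negative) = 7 - 1 = 6.
Enumerate smoothing states for the bracket polynomial. There are 2^8 = 256 states.
For each crossing: s=0 is the vertical smoothing, s=1 horizontal. Crossing k contributes A^(sign_k * (1 - 2*s_k)); loop factor d = -A^2 - A^-2.
Tabulate the states by total A-exponent and number of loops L (A-exp: L × count):
  A^8: L=2 ×1
  A^6: L=1 ×5, L=3 ×3
  A^4: L=2 ×27, L=4 ×1
  A^2: L=1 ×18, L=3 ×38
  A^0: L=2 ×41, L=4 ×29
  A^-2: L=3 ×44, L=5 ×12
  A^-4: L=4 ×26, L=6 ×2
  A^-6: L=5 ×8
  A^-8: L=6 ×1
Each group contributes A^e * Σ count * d^(L-1):
Powers of d = -A^2 - A^-2: d^2 = A^4 + 2 + A^-4; d^3 = -A^6 - 3*A^2 - 3*A^-2 - A^-6; d^4 = A^8 + 4*A^4 + 6 + 4*A^-4 + A^-8; d^5 = -A^10 - 5*A^6 - 10*A^2 - 10*A^-2 - 5*A^-6 - A^-10.
  A^8 * (d) = -A^10 - A^6
  A^6 * (5 + 3*d^2) = 3*A^10 + 11*A^6 + 3*A^2
  A^4 * (27*d + d^3) = -A^10 - 30*A^6 - 30*A^2 - A^-2
  A^2 * (18 + 38*d^2) = 38*A^6 + 94*A^2 + 38*A^-2
  A^0 * (41*d + 29*d^3) = -29*A^6 - 128*A^2 - 128*A^-2 - 29*A^-6
  A^-2 * (44*d^2 + 12*d^4) = 12*A^6 + 92*A^2 + 160*A^-2 + 92*A^-6 + 12*A^-10
  A^-4 * (26*d^3 + 2*d^5) = -2*A^6 - 36*A^2 - 98*A^-2 - 98*A^-6 - 36*A^-10 - 2*A^-14
  A^-6 * (8*d^4) = 8*A^2 + 32*A^-2 + 48*A^-6 + 32*A^-10 + 8*A^-14
  A^-8 * (d^5) = -A^2 - 5*A^-2 - 10*A^-6 - 10*A^-10 - 5*A^-14 - A^-18
Summing the groups: <K> = A^10 - A^6 + 2*A^2 - 2*A^-2 + 3*A^-6 - 2*A^-10 + A^-14 - A^-18
Normalise by the writhe: (-A^3)^(-w) = (-A^3)^(-6) = A^-18, so f(A) = A^-18 * <K> = A^-8 - A^-12 + 2*A^-16 - 2*A^-20 + 3*A^-24 - 2*A^-28 + A^-32 - A^-36.
Substitute A = t^(-1/4), i.e. A^e → t^(-e/4): V(t) = -t^9 + t^8 - 2*t^7 + 3*t^6 - 2*t^5 + 2*t^4 - t^3 + t^2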